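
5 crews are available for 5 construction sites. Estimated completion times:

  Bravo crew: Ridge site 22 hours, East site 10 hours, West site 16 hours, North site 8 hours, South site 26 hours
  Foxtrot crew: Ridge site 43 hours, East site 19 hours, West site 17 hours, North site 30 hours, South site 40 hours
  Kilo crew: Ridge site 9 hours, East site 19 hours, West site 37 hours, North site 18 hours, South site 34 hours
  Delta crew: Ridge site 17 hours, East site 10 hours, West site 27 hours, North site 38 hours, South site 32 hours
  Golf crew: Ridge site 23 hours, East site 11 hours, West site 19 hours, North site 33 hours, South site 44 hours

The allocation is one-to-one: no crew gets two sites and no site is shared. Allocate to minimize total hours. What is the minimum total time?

Optimal: Bravo crew→North site (8 hours), Foxtrot crew→West site (17 hours), Kilo crew→Ridge site (9 hours), Delta crew→South site (32 hours), Golf crew→East site (11 hours) — total 8+17+9+32+11 = 77 hours.
Column-greedy (each site in turn goes to its cheapest remaining crew) gives 101 hours, worse by 24.
Swapping Bravo crew↔Golf crew (Bravo crew→East site 10 hours, Golf crew→North site 33 hours) adds 24.

Min total: 77 hours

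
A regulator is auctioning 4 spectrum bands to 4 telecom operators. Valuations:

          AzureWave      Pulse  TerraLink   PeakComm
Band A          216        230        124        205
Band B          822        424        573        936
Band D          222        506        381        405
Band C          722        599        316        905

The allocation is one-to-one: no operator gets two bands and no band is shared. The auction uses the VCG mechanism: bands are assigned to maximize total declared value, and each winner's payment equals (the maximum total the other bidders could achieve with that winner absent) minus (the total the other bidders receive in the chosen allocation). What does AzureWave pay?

AzureWave pays $449M.

Efficient allocation: AzureWave→Band B ($822M), Pulse→Band D ($506M), TerraLink→Band A ($124M), PeakComm→Band C ($905M); total welfare W = $2357M.
AzureWave receives Band B at value $822M, so the others get W − 822 = $1535M.
Without AzureWave: best allocation of the remaining 3 bidders over all 4 bands is Pulse→Band D ($506M), TerraLink→Band B ($573M), PeakComm→Band C ($905M), total $1984M.
VCG payment = (others' best without AzureWave) − (others' welfare with AzureWave) = 1984 − 1535 = $449M.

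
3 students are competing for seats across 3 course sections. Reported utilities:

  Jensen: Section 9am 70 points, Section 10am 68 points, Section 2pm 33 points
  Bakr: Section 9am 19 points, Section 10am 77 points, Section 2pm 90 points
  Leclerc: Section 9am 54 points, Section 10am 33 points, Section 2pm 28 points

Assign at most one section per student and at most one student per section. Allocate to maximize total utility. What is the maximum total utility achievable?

This is a one-to-one assignment (maximum-weight bipartite matching).
Optimal: Jensen→Section 10am (68 points), Bakr→Section 2pm (90 points), Leclerc→Section 9am (54 points) — total 68+90+54 = 212 points.
Row-greedy (each student in turn takes its best remaining section) gives 193 points, worse by 19.
Next-best assignment: Jensen→Section 9am, Bakr→Section 2pm, Leclerc→Section 10am = 193 points.

Max total: 212 points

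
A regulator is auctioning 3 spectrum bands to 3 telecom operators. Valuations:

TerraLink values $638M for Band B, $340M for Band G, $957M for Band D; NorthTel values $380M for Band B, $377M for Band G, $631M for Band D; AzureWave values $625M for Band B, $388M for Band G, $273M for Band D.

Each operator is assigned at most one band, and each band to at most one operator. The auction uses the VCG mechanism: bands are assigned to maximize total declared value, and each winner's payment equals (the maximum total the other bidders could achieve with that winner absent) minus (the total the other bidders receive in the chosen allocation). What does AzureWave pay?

AzureWave pays $3M.

Efficient allocation: TerraLink→Band D ($957M), NorthTel→Band G ($377M), AzureWave→Band B ($625M); total welfare W = $1959M.
AzureWave receives Band B at value $625M, so the others get W − 625 = $1334M.
Without AzureWave: best allocation of the remaining 2 bidders over all 3 bands is TerraLink→Band D ($957M), NorthTel→Band B ($380M), total $1337M.
VCG payment = (others' best without AzureWave) − (others' welfare with AzureWave) = 1337 − 1334 = $3M.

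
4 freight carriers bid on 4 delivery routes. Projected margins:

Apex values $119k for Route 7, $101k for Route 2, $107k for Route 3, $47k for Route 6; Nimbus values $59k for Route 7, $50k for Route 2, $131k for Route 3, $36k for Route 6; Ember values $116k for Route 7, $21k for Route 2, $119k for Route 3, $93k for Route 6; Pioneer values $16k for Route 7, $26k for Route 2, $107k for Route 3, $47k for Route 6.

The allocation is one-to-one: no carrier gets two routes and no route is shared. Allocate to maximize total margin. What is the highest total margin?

Maximum total: $395k

Optimal: Apex→Route 2 ($101k), Nimbus→Route 3 ($131k), Ember→Route 7 ($116k), Pioneer→Route 6 ($47k) — total 101+131+116+47 = $395k.
Row-greedy (each carrier in turn takes its best remaining route) gives $369k, worse by 26.
No other one-to-one assignment exceeds $395k.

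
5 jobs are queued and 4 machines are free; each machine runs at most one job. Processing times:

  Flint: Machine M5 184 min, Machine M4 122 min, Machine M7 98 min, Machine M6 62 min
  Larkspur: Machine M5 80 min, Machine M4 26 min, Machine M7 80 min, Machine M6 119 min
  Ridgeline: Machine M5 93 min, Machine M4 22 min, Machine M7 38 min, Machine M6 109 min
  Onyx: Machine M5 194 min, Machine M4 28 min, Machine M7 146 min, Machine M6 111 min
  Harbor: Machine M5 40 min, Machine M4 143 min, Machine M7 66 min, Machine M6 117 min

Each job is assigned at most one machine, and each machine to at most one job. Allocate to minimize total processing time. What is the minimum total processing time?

Min total: 166 min

Optimal: Harbor→Machine M5 (40 min), Larkspur→Machine M4 (26 min), Ridgeline→Machine M7 (38 min), Flint→Machine M6 (62 min) — total 40+26+38+62 = 166 min.
Row-greedy (each job in turn takes its cheapest remaining machine) gives 320 min, worse by 154.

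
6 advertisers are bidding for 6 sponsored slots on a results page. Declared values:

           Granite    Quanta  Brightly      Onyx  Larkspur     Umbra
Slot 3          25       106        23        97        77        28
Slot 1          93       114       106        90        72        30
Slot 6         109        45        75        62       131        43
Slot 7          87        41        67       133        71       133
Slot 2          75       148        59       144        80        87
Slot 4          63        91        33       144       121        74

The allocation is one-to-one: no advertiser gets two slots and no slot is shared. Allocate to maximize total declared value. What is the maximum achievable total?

Maximum total: $719

Optimal: Granite→Slot 6 ($109), Quanta→Slot 3 ($106), Brightly→Slot 1 ($106), Onyx→Slot 2 ($144), Larkspur→Slot 4 ($121), Umbra→Slot 7 ($133) — total 109+106+106+144+121+133 = $719.
Column-greedy (each slot in turn goes to its best remaining advertiser) gives $626, worse by 93.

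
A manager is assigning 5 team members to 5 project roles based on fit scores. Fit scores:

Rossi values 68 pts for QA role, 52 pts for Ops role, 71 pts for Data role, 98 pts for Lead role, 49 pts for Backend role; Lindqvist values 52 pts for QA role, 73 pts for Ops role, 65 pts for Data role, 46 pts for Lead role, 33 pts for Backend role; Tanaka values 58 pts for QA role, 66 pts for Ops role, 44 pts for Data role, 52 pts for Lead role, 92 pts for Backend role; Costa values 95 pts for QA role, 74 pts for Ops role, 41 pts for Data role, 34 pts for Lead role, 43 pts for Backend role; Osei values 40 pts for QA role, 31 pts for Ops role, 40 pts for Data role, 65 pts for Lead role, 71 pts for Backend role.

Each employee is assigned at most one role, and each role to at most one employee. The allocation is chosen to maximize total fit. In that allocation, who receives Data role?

Treat this as an assignment problem: match each employee to one role.
Optimal: Rossi→Lead role (98 pts), Lindqvist→Ops role (73 pts), Tanaka→Backend role (92 pts), Costa→QA role (95 pts), Osei→Data role (40 pts) — total 98+73+92+95+40 = 398 pts.
Column-greedy (each role in turn goes to its best remaining employee) gives 396 pts, worse by 2.
Swapping Osei↔Costa (Osei→QA role 40 pts, Costa→Data role 41 pts) loses 54.
Checked against all permutations: 398 pts is optimal.
Osei's own top role is Backend role (71 pts), but forcing Osei→Backend role and reassigning the rest optimally gives only 395 pts — worse by 3.

Osei receives Data role.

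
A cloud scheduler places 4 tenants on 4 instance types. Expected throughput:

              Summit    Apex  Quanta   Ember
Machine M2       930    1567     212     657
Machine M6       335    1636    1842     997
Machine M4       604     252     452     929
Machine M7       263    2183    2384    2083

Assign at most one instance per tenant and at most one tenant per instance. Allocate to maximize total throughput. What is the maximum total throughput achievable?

Max total: 6096 ops/s

Optimal: Summit→Machine M4 (604 ops/s), Apex→Machine M2 (1567 ops/s), Quanta→Machine M6 (1842 ops/s), Ember→Machine M7 (2083 ops/s) — total 604+1567+1842+2083 = 6096 ops/s.
Row-greedy (each tenant in turn takes its best remaining instance) gives 5884 ops/s, worse by 212.
Every other assignment is strictly worse.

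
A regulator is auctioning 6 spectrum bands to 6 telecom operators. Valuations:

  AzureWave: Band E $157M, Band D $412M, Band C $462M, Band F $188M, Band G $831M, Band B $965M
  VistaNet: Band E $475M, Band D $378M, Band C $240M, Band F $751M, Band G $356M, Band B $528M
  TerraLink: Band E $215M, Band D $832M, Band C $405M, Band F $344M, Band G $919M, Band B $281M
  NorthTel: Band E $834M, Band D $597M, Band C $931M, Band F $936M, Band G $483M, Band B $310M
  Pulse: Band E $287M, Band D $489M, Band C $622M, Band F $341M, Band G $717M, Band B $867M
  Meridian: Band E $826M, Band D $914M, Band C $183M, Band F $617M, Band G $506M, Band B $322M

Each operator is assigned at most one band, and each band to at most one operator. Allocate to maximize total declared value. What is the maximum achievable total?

Optimal: AzureWave→Band G ($831M), VistaNet→Band F ($751M), TerraLink→Band D ($832M), NorthTel→Band C ($931M), Pulse→Band B ($867M), Meridian→Band E ($826M) — total 831+751+832+931+867+826 = $5038M.
Column-greedy (each band in turn goes to its best remaining operator) gives $5005M, worse by 33.
Next-best assignment: AzureWave→Band B, VistaNet→Band F, TerraLink→Band D, NorthTel→Band C, Pulse→Band G, Meridian→Band E = $5022M.
Every other assignment is strictly worse.

Maximum total: $5038M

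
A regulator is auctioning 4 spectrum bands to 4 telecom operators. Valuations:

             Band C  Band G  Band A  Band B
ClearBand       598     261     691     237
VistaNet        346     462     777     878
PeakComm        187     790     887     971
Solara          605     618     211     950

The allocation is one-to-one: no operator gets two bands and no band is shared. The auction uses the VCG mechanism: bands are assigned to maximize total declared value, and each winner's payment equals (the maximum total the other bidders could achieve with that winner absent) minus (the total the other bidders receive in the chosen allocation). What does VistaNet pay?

Efficient allocation: ClearBand→Band C ($598M), VistaNet→Band A ($777M), PeakComm→Band G ($790M), Solara→Band B ($950M); total welfare W = $3115M.
VistaNet receives Band A at value $777M, so the others get W − 777 = $2338M.
Without VistaNet: best allocation of the remaining 3 bidders over all 4 bands is ClearBand→Band C ($598M), PeakComm→Band A ($887M), Solara→Band B ($950M), total $2435M.
VCG payment = (others' best without VistaNet) − (others' welfare with VistaNet) = 2435 − 2338 = $97M.

VistaNet pays $97M.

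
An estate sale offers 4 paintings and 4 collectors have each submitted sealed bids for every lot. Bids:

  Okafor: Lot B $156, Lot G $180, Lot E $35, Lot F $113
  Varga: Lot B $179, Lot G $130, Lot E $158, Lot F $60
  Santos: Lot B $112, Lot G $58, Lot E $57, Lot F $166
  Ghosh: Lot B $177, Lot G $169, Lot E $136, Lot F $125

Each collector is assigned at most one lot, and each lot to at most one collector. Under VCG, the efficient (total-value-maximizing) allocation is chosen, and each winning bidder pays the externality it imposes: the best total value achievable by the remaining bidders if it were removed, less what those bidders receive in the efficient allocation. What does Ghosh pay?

Efficient allocation: Okafor→Lot G ($180), Varga→Lot E ($158), Santos→Lot F ($166), Ghosh→Lot B ($177); total welfare W = $681.
Ghosh receives Lot B at value $177, so the others get W − 177 = $504.
Without Ghosh: best allocation of the remaining 3 bidders over all 4 lots is Okafor→Lot G ($180), Varga→Lot B ($179), Santos→Lot F ($166), total $525.
VCG payment = (others' best without Ghosh) − (others' welfare with Ghosh) = 525 − 504 = $21.

Ghosh pays $21.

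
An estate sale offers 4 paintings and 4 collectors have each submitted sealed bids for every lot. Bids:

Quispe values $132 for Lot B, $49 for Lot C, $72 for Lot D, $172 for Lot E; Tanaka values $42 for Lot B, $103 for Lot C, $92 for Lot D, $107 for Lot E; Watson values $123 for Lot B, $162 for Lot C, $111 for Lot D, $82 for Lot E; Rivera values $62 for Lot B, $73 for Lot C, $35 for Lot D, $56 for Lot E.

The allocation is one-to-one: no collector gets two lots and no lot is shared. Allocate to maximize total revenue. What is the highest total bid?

Max total: $488

This is the linear assignment problem.
Optimal: Quispe→Lot E ($172), Tanaka→Lot D ($92), Watson→Lot C ($162), Rivera→Lot B ($62) — total 172+92+162+62 = $488.
Next-best assignment: Quispe→Lot E, Tanaka→Lot D, Watson→Lot B, Rivera→Lot C = $460.
Every other assignment is strictly worse.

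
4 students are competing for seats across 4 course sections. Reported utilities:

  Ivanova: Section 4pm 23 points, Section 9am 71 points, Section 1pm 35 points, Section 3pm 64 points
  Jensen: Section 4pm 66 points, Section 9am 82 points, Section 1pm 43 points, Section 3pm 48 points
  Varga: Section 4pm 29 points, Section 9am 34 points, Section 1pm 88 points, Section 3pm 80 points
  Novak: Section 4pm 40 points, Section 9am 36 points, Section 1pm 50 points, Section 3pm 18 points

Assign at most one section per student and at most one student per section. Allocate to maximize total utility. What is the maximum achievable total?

Optimal: Ivanova→Section 3pm (64 points), Jensen→Section 9am (82 points), Varga→Section 1pm (88 points), Novak→Section 4pm (40 points) — total 64+82+88+40 = 274 points.
Row-greedy (each student in turn takes its best remaining section) gives 243 points, worse by 31.
Every other assignment is strictly worse.

Max total: 274 points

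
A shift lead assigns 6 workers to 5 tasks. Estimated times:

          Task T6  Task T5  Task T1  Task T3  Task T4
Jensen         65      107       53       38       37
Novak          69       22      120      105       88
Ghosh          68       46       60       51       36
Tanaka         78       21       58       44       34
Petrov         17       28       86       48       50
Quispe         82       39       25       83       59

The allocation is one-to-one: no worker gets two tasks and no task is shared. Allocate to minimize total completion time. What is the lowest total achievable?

Optimal: Petrov→Task T6 (17 min), Novak→Task T5 (22 min), Quispe→Task T1 (25 min), Jensen→Task T3 (38 min), Tanaka→Task T4 (34 min) — total 17+22+25+38+34 = 136 min.
Min-entry greedy (repeatedly take the single cheapest remaining cell) gives 137 min, worse by 1.
Next-best assignment: Petrov→Task T6, Tanaka→Task T5, Quispe→Task T1, Jensen→Task T3, Ghosh→Task T4 = 137 min.

Minimum total: 136 min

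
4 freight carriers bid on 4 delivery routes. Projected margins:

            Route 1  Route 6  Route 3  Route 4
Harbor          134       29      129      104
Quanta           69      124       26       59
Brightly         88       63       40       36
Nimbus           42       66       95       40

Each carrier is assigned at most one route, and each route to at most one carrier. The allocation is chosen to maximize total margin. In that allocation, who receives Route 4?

Harbor receives Route 4.

Optimal: Harbor→Route 4 ($104k), Quanta→Route 6 ($124k), Brightly→Route 1 ($88k), Nimbus→Route 3 ($95k) — total 104+124+88+95 = $411k.
Column-greedy (each route in turn goes to its best remaining carrier) gives $389k, worse by 22.
Next-best assignment: Harbor→Route 1, Quanta→Route 6, Brightly→Route 4, Nimbus→Route 3 = $389k.
Harbor's own top route is Route 1 ($134k), but forcing Harbor→Route 1 and reassigning the rest optimally gives only $389k — worse by 22.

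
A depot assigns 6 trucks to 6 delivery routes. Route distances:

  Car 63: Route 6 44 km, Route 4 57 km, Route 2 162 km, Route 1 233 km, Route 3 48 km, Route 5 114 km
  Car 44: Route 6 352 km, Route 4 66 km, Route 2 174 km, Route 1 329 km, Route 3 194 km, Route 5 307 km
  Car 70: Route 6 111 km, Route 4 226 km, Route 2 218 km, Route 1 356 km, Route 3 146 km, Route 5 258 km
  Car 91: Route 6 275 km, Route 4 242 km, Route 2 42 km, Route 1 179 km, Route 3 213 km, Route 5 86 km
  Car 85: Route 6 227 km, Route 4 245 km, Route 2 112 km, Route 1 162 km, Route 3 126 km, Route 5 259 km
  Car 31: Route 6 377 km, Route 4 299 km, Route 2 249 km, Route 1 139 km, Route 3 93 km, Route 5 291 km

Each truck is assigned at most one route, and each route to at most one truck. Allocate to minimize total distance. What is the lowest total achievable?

Min total: 562 km

This is the linear assignment problem.
Optimal: Car 63→Route 3 (48 km), Car 44→Route 4 (66 km), Car 70→Route 6 (111 km), Car 91→Route 5 (86 km), Car 85→Route 2 (112 km), Car 31→Route 1 (139 km) — total 48+66+111+86+112+139 = 562 km.
Column-greedy (each route in turn goes to its cheapest remaining truck) gives 675 km, worse by 113.
Next-best assignment: Car 63→Route 5, Car 44→Route 4, Car 70→Route 6, Car 91→Route 2, Car 85→Route 1, Car 31→Route 3 = 588 km.
Swapping Car 31↔Car 44 (Car 31→Route 4 299 km, Car 44→Route 1 329 km) adds 423.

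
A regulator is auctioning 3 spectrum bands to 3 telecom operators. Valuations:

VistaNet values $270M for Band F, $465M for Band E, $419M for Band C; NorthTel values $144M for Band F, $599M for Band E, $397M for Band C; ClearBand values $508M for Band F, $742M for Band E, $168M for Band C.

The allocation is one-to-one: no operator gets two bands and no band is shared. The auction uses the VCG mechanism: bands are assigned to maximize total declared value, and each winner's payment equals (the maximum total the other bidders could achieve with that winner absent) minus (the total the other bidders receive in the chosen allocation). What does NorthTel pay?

Efficient allocation: VistaNet→Band C ($419M), NorthTel→Band E ($599M), ClearBand→Band F ($508M); total welfare W = $1526M.
NorthTel receives Band E at value $599M, so the others get W − 599 = $927M.
Without NorthTel: best allocation of the remaining 2 bidders over all 3 bands is VistaNet→Band C ($419M), ClearBand→Band E ($742M), total $1161M.
VCG payment = (others' best without NorthTel) − (others' welfare with NorthTel) = 1161 − 927 = $234M.

NorthTel pays $234M.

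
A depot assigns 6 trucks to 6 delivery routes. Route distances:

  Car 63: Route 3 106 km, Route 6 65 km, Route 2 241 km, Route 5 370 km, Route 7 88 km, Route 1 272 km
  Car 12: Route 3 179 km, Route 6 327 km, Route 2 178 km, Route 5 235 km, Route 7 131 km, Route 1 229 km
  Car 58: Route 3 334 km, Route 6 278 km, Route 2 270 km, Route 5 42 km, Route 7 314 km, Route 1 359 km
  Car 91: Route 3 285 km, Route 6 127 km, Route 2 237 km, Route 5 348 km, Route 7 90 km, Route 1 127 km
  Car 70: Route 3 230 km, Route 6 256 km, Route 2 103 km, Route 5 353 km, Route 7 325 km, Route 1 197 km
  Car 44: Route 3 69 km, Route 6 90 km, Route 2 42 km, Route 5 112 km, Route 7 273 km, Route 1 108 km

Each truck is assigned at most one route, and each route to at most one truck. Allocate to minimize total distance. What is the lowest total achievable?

Min total: 537 km

Optimal: Car 63→Route 6 (65 km), Car 12→Route 7 (131 km), Car 58→Route 5 (42 km), Car 91→Route 1 (127 km), Car 70→Route 2 (103 km), Car 44→Route 3 (69 km) — total 65+131+42+127+103+69 = 537 km.
Checked against all permutations: 537 km is optimal.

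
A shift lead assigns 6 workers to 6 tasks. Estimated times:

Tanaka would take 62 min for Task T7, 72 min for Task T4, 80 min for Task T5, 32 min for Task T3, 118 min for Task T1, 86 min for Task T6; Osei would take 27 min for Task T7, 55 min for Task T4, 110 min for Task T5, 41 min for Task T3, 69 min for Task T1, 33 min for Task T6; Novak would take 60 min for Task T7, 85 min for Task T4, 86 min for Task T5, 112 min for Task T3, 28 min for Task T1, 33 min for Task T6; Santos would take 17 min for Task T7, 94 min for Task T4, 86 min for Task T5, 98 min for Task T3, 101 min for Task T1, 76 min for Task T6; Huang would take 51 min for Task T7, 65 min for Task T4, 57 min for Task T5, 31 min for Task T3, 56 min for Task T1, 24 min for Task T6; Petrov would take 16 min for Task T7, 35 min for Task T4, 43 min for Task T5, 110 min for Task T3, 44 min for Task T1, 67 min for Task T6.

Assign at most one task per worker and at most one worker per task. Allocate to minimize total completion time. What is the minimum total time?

Min total: 199 min

Optimal: Tanaka→Task T3 (32 min), Osei→Task T4 (55 min), Novak→Task T1 (28 min), Santos→Task T7 (17 min), Huang→Task T6 (24 min), Petrov→Task T5 (43 min) — total 32+55+28+17+24+43 = 199 min.
Next-best assignment: Tanaka→Task T3, Osei→Task T6, Novak→Task T1, Santos→Task T7, Huang→Task T5, Petrov→Task T4 = 202 min.
Swapping Petrov↔Huang (Petrov→Task T6 67 min, Huang→Task T5 57 min) adds 57.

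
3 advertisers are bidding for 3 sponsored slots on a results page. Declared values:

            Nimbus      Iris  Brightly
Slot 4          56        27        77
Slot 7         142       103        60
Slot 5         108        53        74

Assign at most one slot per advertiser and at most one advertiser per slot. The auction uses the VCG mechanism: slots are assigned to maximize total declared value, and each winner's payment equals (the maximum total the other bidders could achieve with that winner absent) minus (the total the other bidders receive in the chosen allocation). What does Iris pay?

Efficient allocation: Nimbus→Slot 5 ($108), Iris→Slot 7 ($103), Brightly→Slot 4 ($77); total welfare W = $288.
Iris receives Slot 7 at value $103, so the others get W − 103 = $185.
Without Iris: best allocation of the remaining 2 bidders over all 3 slots is Nimbus→Slot 7 ($142), Brightly→Slot 4 ($77), total $219.
VCG payment = (others' best without Iris) − (others' welfare with Iris) = 219 − 185 = $34.

Iris pays $34.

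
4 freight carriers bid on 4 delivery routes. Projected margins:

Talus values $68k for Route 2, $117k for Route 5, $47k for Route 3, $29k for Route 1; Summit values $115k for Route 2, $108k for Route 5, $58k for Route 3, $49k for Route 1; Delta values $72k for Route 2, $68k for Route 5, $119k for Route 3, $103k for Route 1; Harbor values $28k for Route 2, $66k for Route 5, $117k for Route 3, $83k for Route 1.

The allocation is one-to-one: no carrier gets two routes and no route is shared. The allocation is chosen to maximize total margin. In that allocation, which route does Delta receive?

Optimal: Talus→Route 5 ($117k), Summit→Route 2 ($115k), Delta→Route 1 ($103k), Harbor→Route 3 ($117k) — total 117+115+103+117 = $452k.
Row-greedy (each carrier in turn takes its best remaining route) gives $434k, worse by 18.
Delta's own top route is Route 3 ($119k), but forcing Delta→Route 3 and reassigning the rest optimally gives only $434k — worse by 18.

Delta receives Route 1.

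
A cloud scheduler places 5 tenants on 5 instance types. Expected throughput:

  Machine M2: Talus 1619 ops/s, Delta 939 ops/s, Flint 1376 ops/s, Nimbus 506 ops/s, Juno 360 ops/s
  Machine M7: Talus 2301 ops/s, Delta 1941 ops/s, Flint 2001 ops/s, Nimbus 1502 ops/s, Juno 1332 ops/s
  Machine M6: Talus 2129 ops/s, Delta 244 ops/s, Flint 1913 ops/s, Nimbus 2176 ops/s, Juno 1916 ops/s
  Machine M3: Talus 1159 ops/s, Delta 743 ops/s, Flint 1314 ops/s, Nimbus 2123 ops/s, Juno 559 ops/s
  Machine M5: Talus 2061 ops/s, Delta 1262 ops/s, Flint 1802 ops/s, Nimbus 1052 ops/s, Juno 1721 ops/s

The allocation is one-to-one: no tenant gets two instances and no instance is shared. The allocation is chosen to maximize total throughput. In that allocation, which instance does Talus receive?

Optimal: Talus→Machine M5 (2061 ops/s), Delta→Machine M7 (1941 ops/s), Flint→Machine M2 (1376 ops/s), Nimbus→Machine M3 (2123 ops/s), Juno→Machine M6 (1916 ops/s) — total 2061+1941+1376+2123+1916 = 9417 ops/s.
Row-greedy (each tenant in turn takes its best remaining instance) gives 7959 ops/s, worse by 1458.
Talus's own top instance is Machine M7 (2301 ops/s), but forcing Talus→Machine M7 and reassigning the rest optimally gives only 9081 ops/s — worse by 336.

Talus receives Machine M5.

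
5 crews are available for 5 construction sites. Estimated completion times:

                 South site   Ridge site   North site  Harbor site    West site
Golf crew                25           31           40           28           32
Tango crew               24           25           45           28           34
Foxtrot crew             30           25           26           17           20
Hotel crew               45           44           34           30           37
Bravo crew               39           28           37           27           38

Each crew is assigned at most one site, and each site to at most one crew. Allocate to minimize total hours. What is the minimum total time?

Optimal: Golf crew→South site (25 hours), Tango crew→Ridge site (25 hours), Foxtrot crew→West site (20 hours), Hotel crew→North site (34 hours), Bravo crew→Harbor site (27 hours) — total 25+25+20+34+27 = 131 hours.
Next-best assignment: Golf crew→Harbor site, Tango crew→South site, Foxtrot crew→West site, Hotel crew→North site, Bravo crew→Ridge site = 134 hours.
Swapping Tango crew↔Hotel crew (Tango crew→North site 45 hours, Hotel crew→Ridge site 44 hours) adds 30.

Min total: 131 hours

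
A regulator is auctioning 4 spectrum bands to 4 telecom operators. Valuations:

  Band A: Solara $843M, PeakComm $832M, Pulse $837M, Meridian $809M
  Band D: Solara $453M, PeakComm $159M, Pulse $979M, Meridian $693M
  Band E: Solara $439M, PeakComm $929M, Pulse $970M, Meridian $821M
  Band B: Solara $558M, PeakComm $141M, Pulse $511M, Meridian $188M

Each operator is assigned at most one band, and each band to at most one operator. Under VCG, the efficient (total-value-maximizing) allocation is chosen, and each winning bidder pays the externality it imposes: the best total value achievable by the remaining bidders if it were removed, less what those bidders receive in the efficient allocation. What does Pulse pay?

Efficient allocation: Solara→Band B ($558M), PeakComm→Band E ($929M), Pulse→Band D ($979M), Meridian→Band A ($809M); total welfare W = $3275M.
Pulse receives Band D at value $979M, so the others get W − 979 = $2296M.
Without Pulse: best allocation of the remaining 3 bidders over all 4 bands is Solara→Band A ($843M), PeakComm→Band E ($929M), Meridian→Band D ($693M), total $2465M.
VCG payment = (others' best without Pulse) − (others' welfare with Pulse) = 2465 − 2296 = $169M.

Pulse pays $169M.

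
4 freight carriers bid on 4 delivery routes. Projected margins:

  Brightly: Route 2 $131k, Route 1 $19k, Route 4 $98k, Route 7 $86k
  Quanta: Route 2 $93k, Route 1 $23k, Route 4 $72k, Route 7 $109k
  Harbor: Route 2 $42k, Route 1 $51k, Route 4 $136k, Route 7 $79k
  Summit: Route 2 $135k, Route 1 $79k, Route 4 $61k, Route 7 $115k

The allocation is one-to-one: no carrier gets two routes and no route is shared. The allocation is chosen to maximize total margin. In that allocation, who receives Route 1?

Summit receives Route 1.

Optimal: Brightly→Route 2 ($131k), Quanta→Route 7 ($109k), Harbor→Route 4 ($136k), Summit→Route 1 ($79k) — total 131+109+136+79 = $455k.
Max-entry greedy (repeatedly take the single best remaining cell) gives $399k, worse by 56.
No other one-to-one assignment exceeds $455k.
Summit's own top route is Route 2 ($135k), but forcing Summit→Route 2 and reassigning the rest optimally gives only $399k — worse by 56.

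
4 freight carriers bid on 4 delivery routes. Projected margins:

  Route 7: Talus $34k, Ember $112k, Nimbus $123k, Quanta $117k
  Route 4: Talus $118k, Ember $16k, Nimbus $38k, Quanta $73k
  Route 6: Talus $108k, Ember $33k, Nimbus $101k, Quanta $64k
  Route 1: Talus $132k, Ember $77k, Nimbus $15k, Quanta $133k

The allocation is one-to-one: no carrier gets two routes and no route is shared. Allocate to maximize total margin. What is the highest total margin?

Maximum total: $464k

Treat this as an assignment problem: match each carrier to one route.
Optimal: Talus→Route 4 ($118k), Ember→Route 7 ($112k), Nimbus→Route 6 ($101k), Quanta→Route 1 ($133k) — total 118+112+101+133 = $464k.
Checked against all permutations: $464k is optimal.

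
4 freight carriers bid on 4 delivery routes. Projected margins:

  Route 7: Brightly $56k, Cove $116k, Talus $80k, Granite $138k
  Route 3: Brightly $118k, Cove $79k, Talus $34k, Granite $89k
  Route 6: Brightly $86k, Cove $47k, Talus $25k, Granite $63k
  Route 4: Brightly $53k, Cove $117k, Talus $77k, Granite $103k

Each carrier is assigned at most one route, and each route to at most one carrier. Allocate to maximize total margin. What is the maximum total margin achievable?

This is the linear assignment problem.
Optimal: Brightly→Route 3 ($118k), Cove→Route 4 ($117k), Talus→Route 6 ($25k), Granite→Route 7 ($138k) — total 118+117+25+138 = $398k.
Row-greedy (each carrier in turn takes its best remaining route) gives $378k, worse by 20.
Next-best assignment: Brightly→Route 3, Cove→Route 6, Talus→Route 4, Granite→Route 7 = $380k.
No other one-to-one assignment exceeds $398k.

Maximum total: $398k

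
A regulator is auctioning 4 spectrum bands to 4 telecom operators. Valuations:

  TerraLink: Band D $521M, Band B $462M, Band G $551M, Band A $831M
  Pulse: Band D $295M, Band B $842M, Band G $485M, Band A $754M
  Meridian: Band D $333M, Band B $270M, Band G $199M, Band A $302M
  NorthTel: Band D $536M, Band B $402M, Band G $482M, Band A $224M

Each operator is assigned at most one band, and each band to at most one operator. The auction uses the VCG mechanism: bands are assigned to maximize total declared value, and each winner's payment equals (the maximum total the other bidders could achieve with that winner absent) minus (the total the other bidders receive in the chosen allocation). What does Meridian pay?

Efficient allocation: TerraLink→Band A ($831M), Pulse→Band B ($842M), Meridian→Band D ($333M), NorthTel→Band G ($482M); total welfare W = $2488M.
Meridian receives Band D at value $333M, so the others get W − 333 = $2155M.
Without Meridian: best allocation of the remaining 3 bidders over all 4 bands is TerraLink→Band A ($831M), Pulse→Band B ($842M), NorthTel→Band D ($536M), total $2209M.
VCG payment = (others' best without Meridian) − (others' welfare with Meridian) = 2209 − 2155 = $54M.

Meridian pays $54M.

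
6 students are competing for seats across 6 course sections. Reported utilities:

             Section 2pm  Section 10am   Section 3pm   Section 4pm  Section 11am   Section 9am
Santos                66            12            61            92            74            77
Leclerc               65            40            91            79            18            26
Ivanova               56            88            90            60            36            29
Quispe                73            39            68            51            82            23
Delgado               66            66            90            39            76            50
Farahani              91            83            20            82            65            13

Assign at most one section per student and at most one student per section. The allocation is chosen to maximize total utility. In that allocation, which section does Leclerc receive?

Leclerc receives Section 4pm.

This is a one-to-one assignment (maximum-weight bipartite matching).
Optimal: Santos→Section 9am (77 points), Leclerc→Section 4pm (79 points), Ivanova→Section 10am (88 points), Quispe→Section 11am (82 points), Delgado→Section 3pm (90 points), Farahani→Section 2pm (91 points) — total 77+79+88+82+90+91 = 507 points.
Next-best assignment: Santos→Section 4pm, Leclerc→Section 3pm, Ivanova→Section 10am, Quispe→Section 11am, Delgado→Section 9am, Farahani→Section 2pm = 494 points.
Swapping Delgado↔Leclerc (Delgado→Section 4pm 39 points, Leclerc→Section 3pm 91 points) loses 39.
Checked against all permutations: 507 points is optimal.
Leclerc's own top section is Section 3pm (91 points), but forcing Leclerc→Section 3pm and reassigning the rest optimally gives only 494 points — worse by 13.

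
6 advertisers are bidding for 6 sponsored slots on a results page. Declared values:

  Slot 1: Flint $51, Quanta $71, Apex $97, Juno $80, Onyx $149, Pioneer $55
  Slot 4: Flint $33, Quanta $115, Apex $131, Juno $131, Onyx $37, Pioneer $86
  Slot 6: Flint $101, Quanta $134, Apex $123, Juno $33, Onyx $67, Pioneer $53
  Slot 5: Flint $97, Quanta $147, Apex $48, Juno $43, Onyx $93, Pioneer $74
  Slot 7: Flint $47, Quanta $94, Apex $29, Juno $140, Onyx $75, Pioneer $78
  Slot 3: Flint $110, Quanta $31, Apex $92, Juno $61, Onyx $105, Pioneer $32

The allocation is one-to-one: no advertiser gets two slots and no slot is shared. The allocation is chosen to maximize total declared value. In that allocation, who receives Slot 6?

Optimal: Flint→Slot 3 ($110), Quanta→Slot 5 ($147), Apex→Slot 6 ($123), Juno→Slot 7 ($140), Onyx→Slot 1 ($149), Pioneer→Slot 4 ($86) — total 110+147+123+140+149+86 = $755.
Row-greedy (each advertiser in turn takes its best remaining slot) gives $730, worse by 25.
Apex's own top slot is Slot 4 ($131), but forcing Apex→Slot 4 and reassigning the rest optimally gives only $738 — worse by 17.

Apex receives Slot 6.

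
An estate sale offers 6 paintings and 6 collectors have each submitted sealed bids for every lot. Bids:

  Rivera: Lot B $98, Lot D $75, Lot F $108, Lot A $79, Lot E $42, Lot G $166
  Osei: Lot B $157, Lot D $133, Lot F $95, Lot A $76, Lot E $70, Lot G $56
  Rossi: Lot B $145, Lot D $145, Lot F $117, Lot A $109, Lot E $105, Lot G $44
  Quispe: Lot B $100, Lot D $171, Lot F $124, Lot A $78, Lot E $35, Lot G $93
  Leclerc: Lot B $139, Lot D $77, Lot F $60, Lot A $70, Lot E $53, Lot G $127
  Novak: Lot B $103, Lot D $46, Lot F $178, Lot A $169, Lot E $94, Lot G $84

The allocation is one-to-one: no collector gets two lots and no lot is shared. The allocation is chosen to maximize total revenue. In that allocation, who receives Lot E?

This is a one-to-one assignment (maximum-weight bipartite matching).
Optimal: Rivera→Lot G ($166), Osei→Lot B ($157), Rossi→Lot E ($105), Quispe→Lot D ($171), Leclerc→Lot A ($70), Novak→Lot F ($178) — total 166+157+105+171+70+178 = $847.
Max-entry greedy (repeatedly take the single best remaining cell) gives $834, worse by 13.
No other one-to-one assignment exceeds $847.
Rossi's own top lot is Lot B ($145), but forcing Rossi→Lot B and reassigning the rest optimally gives only $800 — worse by 47.

Rossi receives Lot E.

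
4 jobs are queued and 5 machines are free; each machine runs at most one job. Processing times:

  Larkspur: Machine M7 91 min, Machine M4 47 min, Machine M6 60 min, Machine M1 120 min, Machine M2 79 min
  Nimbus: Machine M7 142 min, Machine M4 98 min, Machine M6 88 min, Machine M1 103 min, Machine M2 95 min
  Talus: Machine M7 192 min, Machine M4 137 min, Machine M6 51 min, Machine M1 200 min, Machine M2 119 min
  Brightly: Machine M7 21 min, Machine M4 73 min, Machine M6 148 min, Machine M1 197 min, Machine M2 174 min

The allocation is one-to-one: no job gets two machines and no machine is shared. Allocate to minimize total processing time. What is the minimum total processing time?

Minimum total: 214 min

Optimal: Larkspur→Machine M4 (47 min), Nimbus→Machine M2 (95 min), Talus→Machine M6 (51 min), Brightly→Machine M7 (21 min) — total 47+95+51+21 = 214 min.
Column-greedy (each machine in turn goes to its cheapest remaining job) gives 222 min, worse by 8.
Swapping Nimbus↔Brightly (Nimbus→Machine M7 142 min, Brightly→Machine M2 174 min) adds 200.
Every other assignment is strictly worse.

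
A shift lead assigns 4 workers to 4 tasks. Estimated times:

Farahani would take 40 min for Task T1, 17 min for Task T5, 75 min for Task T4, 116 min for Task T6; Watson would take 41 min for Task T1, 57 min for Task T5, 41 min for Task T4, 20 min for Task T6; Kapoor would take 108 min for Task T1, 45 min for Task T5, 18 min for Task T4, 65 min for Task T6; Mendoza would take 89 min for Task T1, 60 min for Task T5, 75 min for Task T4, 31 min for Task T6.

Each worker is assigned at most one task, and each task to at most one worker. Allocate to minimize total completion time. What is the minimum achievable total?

Minimum total: 107 min

Optimal: Farahani→Task T5 (17 min), Watson→Task T1 (41 min), Kapoor→Task T4 (18 min), Mendoza→Task T6 (31 min) — total 17+41+18+31 = 107 min.
Row-greedy (each worker in turn takes its cheapest remaining task) gives 144 min, worse by 37.
Next-best assignment: Farahani→Task T1, Watson→Task T6, Kapoor→Task T4, Mendoza→Task T5 = 138 min.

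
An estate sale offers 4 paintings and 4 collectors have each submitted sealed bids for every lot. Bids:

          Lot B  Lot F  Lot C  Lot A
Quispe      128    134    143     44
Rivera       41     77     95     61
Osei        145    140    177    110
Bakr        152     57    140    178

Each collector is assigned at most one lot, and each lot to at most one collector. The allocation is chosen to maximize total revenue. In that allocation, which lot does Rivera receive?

This is a one-to-one assignment (maximum-weight bipartite matching).
Optimal: Quispe→Lot B ($128), Rivera→Lot F ($77), Osei→Lot C ($177), Bakr→Lot A ($178) — total 128+77+177+178 = $560.
Row-greedy (each collector in turn takes its best remaining lot) gives $543, worse by 17.
Checked against all permutations: $560 is optimal.
Rivera's own top lot is Lot C ($95), but forcing Rivera→Lot C and reassigning the rest optimally gives only $552 — worse by 8.

Rivera receives Lot F.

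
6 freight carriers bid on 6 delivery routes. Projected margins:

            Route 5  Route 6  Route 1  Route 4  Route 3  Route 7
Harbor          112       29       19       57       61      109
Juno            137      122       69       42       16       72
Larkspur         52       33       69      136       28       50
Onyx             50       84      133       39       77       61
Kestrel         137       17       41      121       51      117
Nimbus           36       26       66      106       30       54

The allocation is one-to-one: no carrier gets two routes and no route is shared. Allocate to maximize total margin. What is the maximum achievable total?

Maximum total: $667k

Optimal: Harbor→Route 7 ($109k), Juno→Route 6 ($122k), Larkspur→Route 4 ($136k), Onyx→Route 1 ($133k), Kestrel→Route 5 ($137k), Nimbus→Route 3 ($30k) — total 109+122+136+133+137+30 = $667k.
Row-greedy (each carrier in turn takes its best remaining route) gives $650k, worse by 17.
No other one-to-one assignment exceeds $667k.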